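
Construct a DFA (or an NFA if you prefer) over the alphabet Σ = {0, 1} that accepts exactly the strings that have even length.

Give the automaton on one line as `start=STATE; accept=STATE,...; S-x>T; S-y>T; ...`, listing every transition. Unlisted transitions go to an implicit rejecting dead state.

Count input length modulo 2: every symbol advances one step around the cycle q0 → q1 → q0. Accept at q0.
        0   1  
>* q0   q1  q1 
   q1   q0  q0 
(> = start, * = accepting)

start=q0; accept=q0; q0-0>q1; q0-1>q1; q1-0>q0; q1-1>q0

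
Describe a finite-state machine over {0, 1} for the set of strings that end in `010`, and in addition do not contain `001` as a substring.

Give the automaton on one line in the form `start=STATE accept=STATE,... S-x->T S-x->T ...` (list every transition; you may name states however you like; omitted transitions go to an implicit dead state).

Run two small machines in parallel and take their product. One (4 states) tracks how much of the suffix `010` has currently been matched; the other (4 states) tracks partial matches of the forbidden pattern `001`. Each combined state is a pair, one component from each; accept when both components accept. Minimizing collapses redundant product states.
A 5-state machine:
       0  1 
>  A   B  A 
   B   C  D 
   C   C  C 
   D   E  A 
 * E   C  D 
(> = start, * = accepting)

start=A accept=E A-0->B A-1->A B-0->C B-1->D C-0->C C-1->C D-0->E D-1->A E-0->C E-1->D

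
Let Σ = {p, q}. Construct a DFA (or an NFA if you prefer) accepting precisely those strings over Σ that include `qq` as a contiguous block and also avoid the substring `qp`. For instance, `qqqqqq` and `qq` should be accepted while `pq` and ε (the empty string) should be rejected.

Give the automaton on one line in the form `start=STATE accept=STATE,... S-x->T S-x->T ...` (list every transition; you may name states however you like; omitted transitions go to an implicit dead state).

Handle the two conditions separately and then intersect. The first has 3 states tracking whether and how much of `qq` has been seen; the second has 3 states tracking partial matches of the forbidden pattern `qp`. A product state is a pair (one from each), accepting exactly when both do. Equivalent product states are then merged.
A 4-state machine:
        p   q  
>  s0   s0  s1 
   s1   s2  s3 
   s2   s2  s2 
 * s3   s2  s3 
(> = start, * = accepting)

start=s0 accept=s3 s0-p->s0 s0-q->s1 s1-p->s2 s1-q->s3 s2-p->s2 s2-q->s2 s3-p->s2 s3-q->s3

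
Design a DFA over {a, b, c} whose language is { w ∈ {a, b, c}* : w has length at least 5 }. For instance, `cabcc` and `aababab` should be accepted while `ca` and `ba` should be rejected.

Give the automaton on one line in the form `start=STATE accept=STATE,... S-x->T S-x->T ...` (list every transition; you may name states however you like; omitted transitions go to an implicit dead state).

start=q0 accept=q5,q6 q0-a->q1 q0-b->q1 q0-c->q1 q1-a->q2 q1-b->q2 q1-c->q2 q2-a->q3 q2-b->q3 q2-c->q3 q3-a->q4 q3-b->q4 q3-c->q4 q4-a->q5 q4-b->q5 q4-c->q5 q5-a->q6 q5-b->q6 q5-c->q6 q6-a->q6 q6-b->q6 q6-c->q6

We only need to distinguish lengths 0, 1, …, 5, and '>5'. Chain q0 → q1 → q2 → q3 → q4 → q5 → q6 on every symbol, with q6 looping. Accepting states: {q5, q6}.
7 states suffice.
        a   b   c  
>  q0   q1  q1  q1 
   q1   q2  q2  q2 
   q2   q3  q3  q3 
   q3   q4  q4  q4 
   q4   q5  q5  q5 
 * q5   q6  q6  q6 
 * q6   q6  q6  q6 
(> = start, * = accepting)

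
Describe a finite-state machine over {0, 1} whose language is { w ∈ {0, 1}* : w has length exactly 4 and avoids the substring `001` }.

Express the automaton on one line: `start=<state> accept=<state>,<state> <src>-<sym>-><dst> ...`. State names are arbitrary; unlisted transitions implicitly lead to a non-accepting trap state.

start=A accept=J A-0->B A-1->C B-0->D B-1->E C-0->F C-1->E D-0->G D-1->H E-0->I E-1->I F-0->G F-1->I G-0->J G-1->H H-0->H H-1->H I-0->J I-1->J J-0->H J-1->H

Handle the two conditions separately and then intersect. One (6 states) tracks the input length, saturating at 5; the other (4 states) tracks partial matches of the forbidden pattern `001`. Each combined state is a pair, one component from each; accept when both components accept. Equivalent product states are then merged.
       0  1 
>  A   B  C 
   B   D  E 
   C   F  E 
   D   G  H 
   E   I  I 
   F   G  I 
   G   J  H 
   H   H  H 
   I   J  J 
 * J   H  H 
(> = start, * = accepting)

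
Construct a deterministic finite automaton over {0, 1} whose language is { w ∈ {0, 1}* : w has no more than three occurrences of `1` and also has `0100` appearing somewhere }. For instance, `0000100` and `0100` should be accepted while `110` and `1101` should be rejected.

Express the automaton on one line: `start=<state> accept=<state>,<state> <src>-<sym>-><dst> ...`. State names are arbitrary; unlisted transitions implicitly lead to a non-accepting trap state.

start=q0 accept=q10,q13,q15 q0-0->q1 q0-1->q2 q1-0->q1 q1-1->q3 q2-0->q4 q2-1->q5 q3-0->q6 q3-1->q5 q4-0->q4 q4-1->q7 q5-0->q8 q5-1->q9 q6-0->q10 q6-1->q7 q7-0->q11 q7-1->q9 q8-0->q8 q8-1->q12 q9-0->q9 q9-1->q9 q10-0->q10 q10-1->q13 q11-0->q13 q11-1->q12 q12-0->q14 q12-1->q9 q13-0->q13 q13-1->q15 q14-0->q15 q14-1->q9 q15-0->q15 q15-1->q9

Handle the two conditions separately and then intersect. The first has 5 states tracking the count of `1`s, saturating at 4; the second has 5 states tracking whether and how much of `0100` has been seen. A product state is a pair (one from each), accepting exactly when both do. Minimizing collapses redundant product states.
          0    1  
>  q0     q1   q2 
   q1     q1   q3 
   q2     q4   q5 
   q3     q6   q5 
   q4     q4   q7 
   q5     q8   q9 
   q6    q10   q7 
   q7    q11   q9 
   q8     q8  q12 
   q9     q9   q9 
 * q10   q10  q13 
   q11   q13  q12 
   q12   q14   q9 
 * q13   q13  q15 
   q14   q15   q9 
 * q15   q15   q9 
(> = start, * = accepting)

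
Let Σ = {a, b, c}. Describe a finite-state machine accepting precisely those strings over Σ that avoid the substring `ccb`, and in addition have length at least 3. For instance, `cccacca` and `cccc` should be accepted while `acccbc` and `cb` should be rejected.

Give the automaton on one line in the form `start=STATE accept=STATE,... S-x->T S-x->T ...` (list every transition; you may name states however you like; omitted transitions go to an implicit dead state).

start=S0 accept=S6,S7,S8,S10,S11,S12 S0-a->S1 S0-b->S1 S0-c->S2 S1-a->S3 S1-b->S3 S1-c->S4 S2-a->S3 S2-b->S3 S2-c->S5 S3-a->S6 S3-b->S6 S3-c->S7 S4-a->S6 S4-b->S6 S4-c->S8 S5-a->S6 S5-b->S9 S5-c->S8 S6-a->S10 S6-b->S10 S6-c->S11 S7-a->S10 S7-b->S10 S7-c->S12 S8-a->S10 S8-b->S13 S8-c->S12 S9-a->S13 S9-b->S13 S9-c->S13 S10-a->S10 S10-b->S10 S10-c->S11 S11-a->S10 S11-b->S10 S11-c->S12 S12-a->S10 S12-b->S13 S12-c->S12 S13-a->S13 S13-b->S13 S13-c->S13

Build one automaton per condition and run them in lockstep. One (4 states) tracks partial matches of the forbidden pattern `ccb`; the other (5 states) tracks the input length, saturating at 4. Each combined state is a pair, one component from each; accept when both components accept.
A 14-state machine:
          a    b    c  
>  S0     S1   S1   S2 
   S1     S3   S3   S4 
   S2     S3   S3   S5 
   S3     S6   S6   S7 
   S4     S6   S6   S8 
   S5     S6   S9   S8 
 * S6    S10  S10  S11 
 * S7    S10  S10  S12 
 * S8    S10  S13  S12 
   S9    S13  S13  S13 
 * S10   S10  S10  S11 
 * S11   S10  S10  S12 
 * S12   S10  S13  S12 
   S13   S13  S13  S13 
(> = start, * = accepting)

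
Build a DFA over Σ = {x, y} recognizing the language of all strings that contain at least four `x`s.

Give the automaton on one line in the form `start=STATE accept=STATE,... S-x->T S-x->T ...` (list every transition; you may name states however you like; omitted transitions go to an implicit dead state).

Count `x`s, saturating at 5: states A through E mean 0 through 4 `x`s seen; F means more than 4. Each `x` increments (capped at F); other symbols loop. Accept from {E, F}.
A 6-state machine:
       x  y 
>  A   B  A 
   B   C  B 
   C   D  C 
   D   E  D 
 * E   F  E 
 * F   F  F 
(> = start, * = accepting)

start=A accept=E,F A-x->B A-y->A B-x->C B-y->B C-x->D C-y->C D-x->E D-y->D E-x->F E-y->E F-x->F F-y->F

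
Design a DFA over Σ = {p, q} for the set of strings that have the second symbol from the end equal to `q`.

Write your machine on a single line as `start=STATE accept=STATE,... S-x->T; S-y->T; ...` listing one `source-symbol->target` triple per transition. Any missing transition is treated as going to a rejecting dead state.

Because acceptance depends on a position counted from the end, the machine has to buffer the most recent 2 symbols. Make each state the string of the last up-to-2 symbols read; on input `x` shift the window left and append `x`. Accept when the buffered window has length 2 and begins with `q`.
        p   q  
>  s0   s1  s2 
   s1   s3  s4 
   s2   s5  s6 
   s3   s3  s4 
   s4   s5  s6 
 * s5   s3  s4 
 * s6   s5  s6 
(> = start, * = accepting)

start=s0; accept=s5,s6; s0-p->s1; s0-q->s2; s1-p->s3; s1-q->s4; s2-p->s5; s2-q->s6; s3-p->s3; s3-q->s4; s4-p->s5; s4-q->s6; s5-p->s3; s5-q->s4; s6-p->s5; s6-q->s6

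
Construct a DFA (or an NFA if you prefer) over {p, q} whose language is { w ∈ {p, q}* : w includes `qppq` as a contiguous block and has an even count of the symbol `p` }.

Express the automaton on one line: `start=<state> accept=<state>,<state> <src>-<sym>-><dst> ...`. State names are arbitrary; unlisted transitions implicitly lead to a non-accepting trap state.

Run two small machines in parallel and take their product. The first has 5 states tracking whether and how much of `qppq` has been seen; the second has 2 states tracking the count of `p`s modulo 2. A product state is a pair (one from each), accepting exactly when both do.
With 10 states:
       p  q 
>  A   B  C 
   B   A  D 
   C   E  C 
   D   F  D 
   E   G  D 
   F   H  C 
   G   B  I 
   H   A  J 
 * I   J  I 
   J   I  J 
(> = start, * = accepting)

start=A accept=I A-p->B A-q->C B-p->A B-q->D C-p->E C-q->C D-p->F D-q->D E-p->G E-q->D F-p->H F-q->C G-p->B G-q->I H-p->A H-q->J I-p->J I-q->I J-p->I J-q->J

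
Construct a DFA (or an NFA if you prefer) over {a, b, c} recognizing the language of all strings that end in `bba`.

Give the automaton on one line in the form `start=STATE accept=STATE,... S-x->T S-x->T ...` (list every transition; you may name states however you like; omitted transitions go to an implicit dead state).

start=S0 accept=S3 S0-a->S0 S0-b->S1 S0-c->S0 S1-a->S0 S1-b->S2 S1-c->S0 S2-a->S3 S2-b->S2 S2-c->S0 S3-a->S0 S3-b->S1 S3-c->S0

Remember how much of `bba` the current input suffix matches. State S0 means no match yet; S1 means the last symbol is `b`; S2 means the last 2 symbols are `bb`; S3 means the last 3 symbols are `bba`. Only S3 accepts. On a mismatch, fall back to the longest proper suffix that is still a prefix of `bba`.
A 4-state machine:
        a   b   c  
>  S0   S0  S1  S0 
   S1   S0  S2  S0 
   S2   S3  S2  S0 
 * S3   S0  S1  S0 
(> = start, * = accepting)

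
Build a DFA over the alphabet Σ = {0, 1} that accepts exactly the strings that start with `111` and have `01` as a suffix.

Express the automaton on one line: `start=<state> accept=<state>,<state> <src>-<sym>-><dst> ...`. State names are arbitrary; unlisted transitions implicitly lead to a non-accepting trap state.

Run two small machines in parallel and take their product. The first has 5 states tracking whether the input so far still matches the prefix `111`; the second has 3 states tracking how much of the suffix `01` has currently been matched. A product state is a pair (one from each), accepting exactly when both do. Equivalent product states are then merged.
        0   1  
>  S0   S1  S2 
   S1   S1  S1 
   S2   S1  S3 
   S3   S1  S4 
   S4   S5  S4 
   S5   S5  S6 
 * S6   S5  S4 
(> = start, * = accepting)

start=S0 accept=S6 S0-0->S1 S0-1->S2 S1-0->S1 S1-1->S1 S2-0->S1 S2-1->S3 S3-0->S1 S3-1->S4 S4-0->S5 S4-1->S4 S5-0->S5 S5-1->S6 S6-0->S5 S6-1->S4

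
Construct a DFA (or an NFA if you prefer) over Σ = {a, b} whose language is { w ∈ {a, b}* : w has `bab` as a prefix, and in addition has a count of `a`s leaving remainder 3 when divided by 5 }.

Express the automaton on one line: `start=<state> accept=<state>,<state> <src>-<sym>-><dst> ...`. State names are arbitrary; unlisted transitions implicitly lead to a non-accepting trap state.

start=s0 accept=s6 s0-a->s1 s0-b->s2 s1-a->s1 s1-b->s1 s2-a->s3 s2-b->s1 s3-a->s1 s3-b->s4 s4-a->s5 s4-b->s4 s5-a->s6 s5-b->s5 s6-a->s7 s6-b->s6 s7-a->s8 s7-b->s7 s8-a->s4 s8-b->s8

Handle the two conditions separately and then intersect. One (5 states) tracks whether the input so far still matches the prefix `bab`; the other (5 states) tracks the count of `a`s modulo 5. Each combined state is a pair, one component from each; accept when both components accept. Minimizing collapses redundant product states.
        a   b  
>  s0   s1  s2 
   s1   s1  s1 
   s2   s3  s1 
   s3   s1  s4 
   s4   s5  s4 
   s5   s6  s5 
 * s6   s7  s6 
   s7   s8  s7 
   s8   s4  s8 
(> = start, * = accepting)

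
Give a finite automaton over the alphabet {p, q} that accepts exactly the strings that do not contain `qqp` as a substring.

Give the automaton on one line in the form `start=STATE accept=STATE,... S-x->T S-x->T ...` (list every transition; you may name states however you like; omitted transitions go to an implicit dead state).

Track partial matches of the forbidden pattern `qqp`. State s3 is a dead state reached once `qqp` has occurred; every other state accepts. s0 means no part of `qqp` is currently matched.
4 states suffice.
        p   q  
>* s0   s0  s1 
 * s1   s0  s2 
 * s2   s3  s2 
   s3   s3  s3 
(> = start, * = accepting)

start=s0 accept=s0,s1,s2 s0-p->s0 s0-q->s1 s1-p->s0 s1-q->s2 s2-p->s3 s2-q->s2 s3-p->s3 s3-q->s3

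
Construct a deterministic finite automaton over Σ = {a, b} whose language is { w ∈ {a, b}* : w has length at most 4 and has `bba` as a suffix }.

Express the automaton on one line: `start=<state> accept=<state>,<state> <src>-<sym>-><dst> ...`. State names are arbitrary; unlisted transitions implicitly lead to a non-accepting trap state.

Build one automaton per condition and run them in lockstep. The first has 6 states tracking the input length, saturating at 5; the second has 4 states tracking how much of the suffix `bba` has currently been matched. A product state is a pair (one from each), accepting exactly when both do.
With 18 states:
          a    b  
>  q0     q1   q2 
   q1     q3   q4 
   q2     q3   q5 
   q3     q6   q7 
   q4     q6   q8 
   q5     q9   q8 
   q6    q10  q11 
   q7    q10  q12 
   q8    q13  q12 
 * q9    q10  q11 
   q10   q14  q15 
   q11   q14  q16 
   q12   q17  q16 
 * q13   q14  q15 
   q14   q14  q15 
   q15   q14  q16 
   q16   q17  q16 
   q17   q14  q15 
(> = start, * = accepting)

start=q0 accept=q9,q13 q0-a->q1 q0-b->q2 q1-a->q3 q1-b->q4 q2-a->q3 q2-b->q5 q3-a->q6 q3-b->q7 q4-a->q6 q4-b->q8 q5-a->q9 q5-b->q8 q6-a->q10 q6-b->q11 q7-a->q10 q7-b->q12 q8-a->q13 q8-b->q12 q9-a->q10 q9-b->q11 q10-a->q14 q10-b->q15 q11-a->q14 q11-b->q16 q12-a->q17 q12-b->q16 q13-a->q14 q13-b->q15 q14-a->q14 q14-b->q15 q15-a->q14 q15-b->q16 q16-a->q17 q16-b->q16 q17-a->q14 q17-b->q15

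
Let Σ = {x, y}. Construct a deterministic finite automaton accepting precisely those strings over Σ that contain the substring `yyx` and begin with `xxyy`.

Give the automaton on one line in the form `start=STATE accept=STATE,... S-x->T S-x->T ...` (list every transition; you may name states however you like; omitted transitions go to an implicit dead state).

start=q0 accept=q9 q0-x->q1 q0-y->q2 q1-x->q3 q1-y->q2 q2-x->q4 q2-y->q5 q3-x->q4 q3-y->q6 q4-x->q4 q4-y->q2 q5-x->q7 q5-y->q5 q6-x->q4 q6-y->q8 q7-x->q7 q7-y->q7 q8-x->q9 q8-y->q8 q9-x->q9 q9-y->q9

Run two small machines in parallel and take their product. The first has 4 states tracking whether and how much of `yyx` has been seen; the second has 6 states tracking whether the input so far still matches the prefix `xxyy`. A product state is a pair (one from each), accepting exactly when both do.
        x   y  
>  q0   q1  q2 
   q1   q3  q2 
   q2   q4  q5 
   q3   q4  q6 
   q4   q4  q2 
   q5   q7  q5 
   q6   q4  q8 
   q7   q7  q7 
   q8   q9  q8 
 * q9   q9  q9 
(> = start, * = accepting)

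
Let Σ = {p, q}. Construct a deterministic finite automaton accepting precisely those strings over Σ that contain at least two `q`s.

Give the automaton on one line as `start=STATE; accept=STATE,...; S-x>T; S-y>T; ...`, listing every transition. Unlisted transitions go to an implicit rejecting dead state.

start=S0; accept=S2,S3; S0-p>S0; S0-q>S1; S1-p>S1; S1-q>S2; S2-p>S2; S2-q>S3; S3-p>S3; S3-q>S3

Only the number of `q`s matters, and only up to 3. Make a chain S0 → S1 → S2 → S3 advanced by each `q` (with S3 absorbing); every other symbol self-loops. The accepting set is {S2, S3}.
With 4 states:
        p   q  
>  S0   S0  S1 
   S1   S1  S2 
 * S2   S2  S3 
 * S3   S3  S3 
(> = start, * = accepting)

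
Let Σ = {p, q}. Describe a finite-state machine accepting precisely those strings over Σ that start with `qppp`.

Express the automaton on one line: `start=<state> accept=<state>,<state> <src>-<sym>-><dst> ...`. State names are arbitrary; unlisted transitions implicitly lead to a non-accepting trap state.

Walk along `qppp` while the input agrees: from A take `q` to B, and so on. Any deviation drops to the rejecting sink F. Once E is reached the prefix is confirmed and every continuation is accepted.
       p  q 
>  A   F  B 
   B   C  F 
   C   D  F 
   D   E  F 
 * E   E  E 
   F   F  F 
(> = start, * = accepting)

start=A accept=E A-p->F A-q->B B-p->C B-q->F C-p->D C-q->F D-p->E D-q->F E-p->E E-q->E F-p->F F-q->F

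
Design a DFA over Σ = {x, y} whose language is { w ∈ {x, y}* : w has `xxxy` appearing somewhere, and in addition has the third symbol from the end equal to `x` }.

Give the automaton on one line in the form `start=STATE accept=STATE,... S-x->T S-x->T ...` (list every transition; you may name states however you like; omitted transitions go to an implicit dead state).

start=q0 accept=q15,q16,q17,q22 q0-x->q1 q0-y->q2 q1-x->q3 q1-y->q4 q2-x->q5 q2-y->q6 q3-x->q7 q3-y->q8 q4-x->q9 q4-y->q10 q5-x->q11 q5-y->q12 q6-x->q13 q6-y->q14 q7-x->q7 q7-y->q15 q8-x->q9 q8-y->q10 q9-x->q11 q9-y->q12 q10-x->q13 q10-y->q14 q11-x->q7 q11-y->q8 q12-x->q9 q12-y->q10 q13-x->q11 q13-y->q12 q14-x->q13 q14-y->q14 q15-x->q16 q15-y->q17 q16-x->q18 q16-y->q19 q17-x->q20 q17-y->q21 q18-x->q22 q18-y->q15 q19-x->q16 q19-y->q17 q20-x->q18 q20-y->q19 q21-x->q20 q21-y->q21 q22-x->q22 q22-y->q15

Run two small machines in parallel and take their product. The first has 5 states tracking whether and how much of `xxxy` has been seen; the second has 15 states tracking the last 3 symbols read. A product state is a pair (one from each), accepting exactly when both do.
With 23 states:
          x    y  
>  q0     q1   q2 
   q1     q3   q4 
   q2     q5   q6 
   q3     q7   q8 
   q4     q9  q10 
   q5    q11  q12 
   q6    q13  q14 
   q7     q7  q15 
   q8     q9  q10 
   q9    q11  q12 
   q10   q13  q14 
   q11    q7   q8 
   q12    q9  q10 
   q13   q11  q12 
   q14   q13  q14 
 * q15   q16  q17 
 * q16   q18  q19 
 * q17   q20  q21 
   q18   q22  q15 
   q19   q16  q17 
   q20   q18  q19 
   q21   q20  q21 
 * q22   q22  q15 
(> = start, * = accepting)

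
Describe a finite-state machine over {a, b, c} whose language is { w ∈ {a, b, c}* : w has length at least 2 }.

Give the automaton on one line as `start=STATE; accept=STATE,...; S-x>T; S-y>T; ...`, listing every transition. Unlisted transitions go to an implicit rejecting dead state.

We only need to distinguish lengths 0, 1, …, 2, and '>2'. Chain q0 → q1 → q2 → q3 on every symbol, with q3 looping. Accepting states: {q2, q3}.
        a   b   c  
>  q0   q1  q1  q1 
   q1   q2  q2  q2 
 * q2   q3  q3  q3 
 * q3   q3  q3  q3 
(> = start, * = accepting)

start=q0; accept=q2,q3; q0-a>q1; q0-b>q1; q0-c>q1; q1-a>q2; q1-b>q2; q1-c>q2; q2-a>q3; q2-b>q3; q2-c>q3; q3-a>q3; q3-b>q3; q3-c>q3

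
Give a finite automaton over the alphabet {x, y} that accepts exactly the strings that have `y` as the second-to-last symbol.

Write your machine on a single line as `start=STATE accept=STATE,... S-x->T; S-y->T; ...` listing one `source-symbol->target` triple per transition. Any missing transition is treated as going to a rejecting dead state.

Because acceptance depends on a position counted from the end, the machine has to buffer the most recent 2 symbols. Make each state the string of the last up-to-2 symbols read; on input `x` shift the window left and append `x`. Accept when the buffered window has length 2 and begins with `y`.
       x  y 
>  A   B  C 
   B   D  E 
   C   F  G 
   D   D  E 
   E   F  G 
 * F   D  E 
 * G   F  G 
(> = start, * = accepting)

start=A; accept=F,G; A-x->B; A-y->C; B-x->D; B-y->E; C-x->F; C-y->G; D-x->D; D-y->E; E-x->F; E-y->G; F-x->D; F-y->E; G-x->F; G-y->G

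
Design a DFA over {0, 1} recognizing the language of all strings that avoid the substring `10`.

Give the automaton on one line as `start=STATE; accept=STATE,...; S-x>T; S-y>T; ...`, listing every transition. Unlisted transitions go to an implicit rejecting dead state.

start=q0; accept=q0,q1; q0-0>q0; q0-1>q1; q1-0>q2; q1-1>q1; q2-0>q2; q2-1>q2

Track partial matches of the forbidden pattern `10`. State q2 is a dead state reached once `10` has occurred; every other state accepts. q0 means no part of `10` is currently matched.
With 3 states:
        0   1  
>* q0   q0  q1 
 * q1   q2  q1 
   q2   q2  q2 
(> = start, * = accepting)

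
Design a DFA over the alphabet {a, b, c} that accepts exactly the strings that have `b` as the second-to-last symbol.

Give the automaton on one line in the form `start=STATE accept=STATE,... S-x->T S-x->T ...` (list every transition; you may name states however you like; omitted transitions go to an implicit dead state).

start=q0 accept=q7,q8,q9 q0-a->q1 q0-b->q2 q0-c->q3 q1-a->q4 q1-b->q5 q1-c->q6 q2-a->q7 q2-b->q8 q2-c->q9 q3-a->q10 q3-b->q11 q3-c->q12 q4-a->q4 q4-b->q5 q4-c->q6 q5-a->q7 q5-b->q8 q5-c->q9 q6-a->q10 q6-b->q11 q6-c->q12 q7-a->q4 q7-b->q5 q7-c->q6 q8-a->q7 q8-b->q8 q8-c->q9 q9-a->q10 q9-b->q11 q9-c->q12 q10-a->q4 q10-b->q5 q10-c->q6 q11-a->q7 q11-b->q8 q11-c->q9 q12-a->q10 q12-b->q11 q12-c->q12

Because acceptance depends on a position counted from the end, the machine has to buffer the most recent 2 symbols. Make each state the string of the last up-to-2 symbols read; on input `x` shift the window left and append `x`. Accept when the buffered window has length 2 and begins with `b`.
A 13-state machine:
          a    b    c  
>  q0     q1   q2   q3 
   q1     q4   q5   q6 
   q2     q7   q8   q9 
   q3    q10  q11  q12 
   q4     q4   q5   q6 
   q5     q7   q8   q9 
   q6    q10  q11  q12 
 * q7     q4   q5   q6 
 * q8     q7   q8   q9 
 * q9    q10  q11  q12 
   q10    q4   q5   q6 
   q11    q7   q8   q9 
   q12   q10  q11  q12 
(> = start, * = accepting)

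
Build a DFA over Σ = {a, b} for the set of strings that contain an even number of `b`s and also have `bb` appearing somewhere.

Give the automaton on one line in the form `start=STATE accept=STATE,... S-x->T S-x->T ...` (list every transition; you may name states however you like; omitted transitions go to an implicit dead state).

start=S0 accept=S3 S0-a->S0 S0-b->S1 S1-a->S2 S1-b->S3 S2-a->S2 S2-b->S4 S3-a->S3 S3-b->S5 S4-a->S0 S4-b->S5 S5-a->S5 S5-b->S3

Build one automaton per condition and run them in lockstep. The first has 2 states tracking the count of `b`s modulo 2; the second has 3 states tracking whether and how much of `bb` has been seen. A product state is a pair (one from each), accepting exactly when both do.
A 6-state machine:
        a   b  
>  S0   S0  S1 
   S1   S2  S3 
   S2   S2  S4 
 * S3   S3  S5 
   S4   S0  S5 
   S5   S5  S3 
(> = start, * = accepting)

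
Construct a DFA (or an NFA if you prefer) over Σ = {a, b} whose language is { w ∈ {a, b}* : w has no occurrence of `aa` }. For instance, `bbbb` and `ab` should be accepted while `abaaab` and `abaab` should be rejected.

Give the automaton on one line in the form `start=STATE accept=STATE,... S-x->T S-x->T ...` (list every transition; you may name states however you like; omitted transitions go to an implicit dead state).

This is the complement of 'contains `aa`'. Use the same substring-matching states — q0 through q2 holding how much of `aa` has just been matched — but flip the accepting set: everything except the trap q2 accepts.
With 3 states:
        a   b  
>* q0   q1  q0 
 * q1   q2  q0 
   q2   q2  q2 
(> = start, * = accepting)

start=q0 accept=q0,q1 q0-a->q1 q0-b->q0 q1-a->q2 q1-b->q0 q2-a->q2 q2-b->q2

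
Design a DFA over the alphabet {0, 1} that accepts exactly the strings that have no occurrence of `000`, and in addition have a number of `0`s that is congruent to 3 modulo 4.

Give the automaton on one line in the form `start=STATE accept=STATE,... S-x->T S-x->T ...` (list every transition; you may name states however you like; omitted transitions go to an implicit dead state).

Run two small machines in parallel and take their product. The first has 4 states tracking partial matches of the forbidden pattern `000`; the second has 4 states tracking the count of `0`s modulo 4. A product state is a pair (one from each), accepting exactly when both do. After merging equivalent states the machine shrinks.
A 13-state machine:
       0  1 
>  A   B  A 
   B   C  D 
   C   E  F 
   D   G  D 
   E   E  E 
   F   H  F 
   G   I  F 
 * H   J  K 
 * I   E  K 
   J   E  A 
 * K   L  K 
   L   M  A 
   M   E  D 
(> = start, * = accepting)

start=A accept=H,I,K A-0->B A-1->A B-0->C B-1->D C-0->E C-1->F D-0->G D-1->D E-0->E E-1->E F-0->H F-1->F G-0->I G-1->F H-0->J H-1->K I-0->E I-1->K J-0->E J-1->A K-0->L K-1->K L-0->M L-1->A M-0->E M-1->D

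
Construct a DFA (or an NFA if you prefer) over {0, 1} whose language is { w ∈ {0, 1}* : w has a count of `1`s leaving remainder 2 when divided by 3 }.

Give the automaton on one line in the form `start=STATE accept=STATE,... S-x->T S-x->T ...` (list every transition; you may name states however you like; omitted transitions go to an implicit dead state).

The only thing that matters is how many `1`s have appeared, reduced mod 3. Use one state per residue: s0 for 0, …, s2 for 2. Reading `1` moves to the next residue; anything else stays put. s2 is accepting.
A 3-state machine:
        0   1  
>  s0   s0  s1 
   s1   s1  s2 
 * s2   s2  s0 
(> = start, * = accepting)

start=s0 accept=s2 s0-0->s0 s0-1->s1 s1-0->s1 s1-1->s2 s2-0->s2 s2-1->s0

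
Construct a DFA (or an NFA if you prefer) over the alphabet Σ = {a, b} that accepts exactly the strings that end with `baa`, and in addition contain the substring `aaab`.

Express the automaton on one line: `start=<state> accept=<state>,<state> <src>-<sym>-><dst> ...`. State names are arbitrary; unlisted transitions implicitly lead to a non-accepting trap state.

start=q0 accept=q6 q0-a->q1 q0-b->q0 q1-a->q2 q1-b->q0 q2-a->q3 q2-b->q0 q3-a->q3 q3-b->q4 q4-a->q5 q4-b->q4 q5-a->q6 q5-b->q4 q6-a->q3 q6-b->q4

Build one automaton per condition and run them in lockstep. The first has 4 states tracking how much of the suffix `baa` has currently been matched; the second has 5 states tracking whether and how much of `aaab` has been seen. A product state is a pair (one from each), accepting exactly when both do. After merging equivalent states the machine shrinks.
7 states suffice.
        a   b  
>  q0   q1  q0 
   q1   q2  q0 
   q2   q3  q0 
   q3   q3  q4 
   q4   q5  q4 
   q5   q6  q4 
 * q6   q3  q4 
(> = start, * = accepting)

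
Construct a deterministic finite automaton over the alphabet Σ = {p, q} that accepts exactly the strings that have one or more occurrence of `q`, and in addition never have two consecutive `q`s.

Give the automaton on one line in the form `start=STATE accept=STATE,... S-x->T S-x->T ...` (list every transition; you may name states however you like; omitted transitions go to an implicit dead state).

start=A accept=B,C,E,F A-p->A A-q->B B-p->C B-q->D C-p->C C-q->E D-p->D D-q->D E-p->F E-q->D F-p->F F-q->E

Handle the two conditions separately and then intersect. One (3 states) tracks the count of `q`s, saturating at 2; the other (3 states) tracks partial matches of the forbidden pattern `qq`. Each combined state is a pair, one component from each; accept when both components accept.
With 6 states:
       p  q 
>  A   A  B 
 * B   C  D 
 * C   C  E 
   D   D  D 
 * E   F  D 
 * F   F  E 
(> = start, * = accepting)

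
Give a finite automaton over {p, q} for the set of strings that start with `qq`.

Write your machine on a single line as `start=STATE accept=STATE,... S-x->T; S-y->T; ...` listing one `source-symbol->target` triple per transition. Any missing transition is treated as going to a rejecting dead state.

Walk along `qq` while the input agrees: from s0 take `q` to s1, and so on. Any deviation drops to the rejecting sink s3. Once s2 is reached the prefix is confirmed and every continuation is accepted.
4 states suffice.
        p   q  
>  s0   s3  s1 
   s1   s3  s2 
 * s2   s2  s2 
   s3   s3  s3 
(> = start, * = accepting)

start=s0; accept=s2; s0-p->s3; s0-q->s1; s1-p->s3; s1-q->s2; s2-p->s2; s2-q->s2; s3-p->s3; s3-q->s3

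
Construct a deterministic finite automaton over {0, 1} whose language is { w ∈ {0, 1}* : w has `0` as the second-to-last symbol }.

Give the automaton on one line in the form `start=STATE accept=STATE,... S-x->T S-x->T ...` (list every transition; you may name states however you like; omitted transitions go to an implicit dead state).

Because acceptance depends on a position counted from the end, the machine has to buffer the most recent 2 symbols. Make each state the string of the last up-to-2 symbols read; on input `x` shift the window left and append `x`. Accept when the buffered window has length 2 and begins with `0`.
        0   1  
>  s0   s1  s2 
   s1   s3  s4 
   s2   s5  s6 
 * s3   s3  s4 
 * s4   s5  s6 
   s5   s3  s4 
   s6   s5  s6 
(> = start, * = accepting)

start=s0 accept=s3,s4 s0-0->s1 s0-1->s2 s1-0->s3 s1-1->s4 s2-0->s5 s2-1->s6 s3-0->s3 s3-1->s4 s4-0->s5 s4-1->s6 s5-0->s3 s5-1->s4 s6-0->s5 s6-1->s6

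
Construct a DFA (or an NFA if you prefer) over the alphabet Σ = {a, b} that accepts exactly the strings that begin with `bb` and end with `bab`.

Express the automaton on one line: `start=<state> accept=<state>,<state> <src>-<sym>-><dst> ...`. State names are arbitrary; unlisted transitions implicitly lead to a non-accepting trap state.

Run two small machines in parallel and take their product. The first has 4 states tracking whether the input so far still matches the prefix `bb`; the second has 4 states tracking how much of the suffix `bab` has currently been matched. A product state is a pair (one from each), accepting exactly when both do. Equivalent product states are then merged.
A 7-state machine:
        a   b  
>  q0   q1  q2 
   q1   q1  q1 
   q2   q1  q3 
   q3   q4  q3 
   q4   q5  q6 
   q5   q5  q3 
 * q6   q4  q3 
(> = start, * = accepting)

start=q0 accept=q6 q0-a->q1 q0-b->q2 q1-a->q1 q1-b->q1 q2-a->q1 q2-b->q3 q3-a->q4 q3-b->q3 q4-a->q5 q4-b->q6 q5-a->q5 q5-b->q3 q6-a->q4 q6-b->q3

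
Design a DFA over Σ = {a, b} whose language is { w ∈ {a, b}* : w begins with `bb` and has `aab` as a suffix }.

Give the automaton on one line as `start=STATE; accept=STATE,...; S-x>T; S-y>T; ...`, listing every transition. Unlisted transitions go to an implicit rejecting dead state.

start=q0; accept=q9; q0-a>q1; q0-b>q2; q1-a>q3; q1-b>q4; q2-a>q1; q2-b>q5; q3-a>q3; q3-b>q6; q4-a>q1; q4-b>q4; q5-a>q7; q5-b>q5; q6-a>q1; q6-b>q4; q7-a>q8; q7-b>q5; q8-a>q8; q8-b>q9; q9-a>q7; q9-b>q5

Handle the two conditions separately and then intersect. One (4 states) tracks whether the input so far still matches the prefix `bb`; the other (4 states) tracks how much of the suffix `aab` has currently been matched. Each combined state is a pair, one component from each; accept when both components accept.
        a   b  
>  q0   q1  q2 
   q1   q3  q4 
   q2   q1  q5 
   q3   q3  q6 
   q4   q1  q4 
   q5   q7  q5 
   q6   q1  q4 
   q7   q8  q5 
   q8   q8  q9 
 * q9   q7  q5 
(> = start, * = accepting)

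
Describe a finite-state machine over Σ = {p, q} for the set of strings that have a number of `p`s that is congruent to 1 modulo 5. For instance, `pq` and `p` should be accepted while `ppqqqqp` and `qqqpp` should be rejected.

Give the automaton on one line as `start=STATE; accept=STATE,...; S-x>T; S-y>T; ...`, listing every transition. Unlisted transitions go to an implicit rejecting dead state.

Keep the running count of `p`s modulo 5: each `p` advances along the cycle S0 → S1 → S2 → S3 → S4 → S0 while other symbols loop. Accept at S1.
A 5-state machine:
        p   q  
>  S0   S1  S0 
 * S1   S2  S1 
   S2   S3  S2 
   S3   S4  S3 
   S4   S0  S4 
(> = start, * = accepting)

start=S0; accept=S1; S0-p>S1; S0-q>S0; S1-p>S2; S1-q>S1; S2-p>S3; S2-q>S2; S3-p>S4; S3-q>S3; S4-p>S0; S4-q>S4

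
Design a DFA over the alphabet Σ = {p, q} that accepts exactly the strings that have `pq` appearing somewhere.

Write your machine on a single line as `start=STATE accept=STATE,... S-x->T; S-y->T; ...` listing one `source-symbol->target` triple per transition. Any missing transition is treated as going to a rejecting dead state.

Track how much of `pq` has been matched so far: state A is no progress, C is the absorbing accept state reached once `pq` has occurred. Intermediate states record partial matches; on a mismatch, fall back to the longest reusable overlap.
3 states suffice.
       p  q 
>  A   B  A 
   B   B  C 
 * C   C  C 
(> = start, * = accepting)

start=A; accept=C; A-p->B; A-q->A; B-p->B; B-q->C; C-p->C; C-q->C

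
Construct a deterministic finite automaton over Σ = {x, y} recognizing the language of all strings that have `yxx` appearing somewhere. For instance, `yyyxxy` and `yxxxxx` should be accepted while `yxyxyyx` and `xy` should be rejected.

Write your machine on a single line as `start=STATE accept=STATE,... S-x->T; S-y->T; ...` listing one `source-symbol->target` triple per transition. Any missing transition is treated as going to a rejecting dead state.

start=S0; accept=S3; S0-x->S0; S0-y->S1; S1-x->S2; S1-y->S1; S2-x->S3; S2-y->S1; S3-x->S3; S3-y->S3

States S0..S2 record the length of the longest prefix of `yxx` that matches the current input suffix. Reaching S3 means `yxx` has been seen, and we stay there forever. Accept from S3.
4 states suffice.
        x   y  
>  S0   S0  S1 
   S1   S2  S1 
   S2   S3  S1 
 * S3   S3  S3 
(> = start, * = accepting)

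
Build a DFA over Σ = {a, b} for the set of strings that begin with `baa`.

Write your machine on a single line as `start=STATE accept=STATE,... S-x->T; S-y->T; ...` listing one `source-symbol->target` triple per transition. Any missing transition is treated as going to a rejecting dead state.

start=q0; accept=q3; q0-a->q4; q0-b->q1; q1-a->q2; q1-b->q4; q2-a->q3; q2-b->q4; q3-a->q3; q3-b->q3; q4-a->q4; q4-b->q4

Check the first 3 symbols one by one: q0 through q2 record how many have matched `baa` so far; any wrong symbol goes to the dead state q4. After all 3 match we enter the accepting sink q3.
5 states suffice.
        a   b  
>  q0   q4  q1 
   q1   q2  q4 
   q2   q3  q4 
 * q3   q3  q3 
   q4   q4  q4 
(> = start, * = accepting)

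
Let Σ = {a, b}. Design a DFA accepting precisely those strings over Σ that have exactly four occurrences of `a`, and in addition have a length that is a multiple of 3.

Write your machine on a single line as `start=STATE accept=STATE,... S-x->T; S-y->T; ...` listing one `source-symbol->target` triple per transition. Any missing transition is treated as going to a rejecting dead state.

start=q0; accept=q15; q0-a->q1; q0-b->q2; q1-a->q3; q1-b->q4; q2-a->q4; q2-b->q5; q3-a->q6; q3-b->q7; q4-a->q7; q4-b->q8; q5-a->q8; q5-b->q0; q6-a->q9; q6-b->q10; q7-a->q10; q7-b->q11; q8-a->q11; q8-b->q1; q9-a->q12; q9-b->q13; q10-a->q13; q10-b->q14; q11-a->q14; q11-b->q3; q12-a->q12; q12-b->q12; q13-a->q12; q13-b->q15; q14-a->q15; q14-b->q6; q15-a->q12; q15-b->q9

Build one automaton per condition and run them in lockstep. One (6 states) tracks the count of `a`s, saturating at 5; the other (3 states) tracks the input length modulo 3. Each combined state is a pair, one component from each; accept when both components accept. Equivalent product states are then merged.
With 16 states:
          a    b  
>  q0     q1   q2 
   q1     q3   q4 
   q2     q4   q5 
   q3     q6   q7 
   q4     q7   q8 
   q5     q8   q0 
   q6     q9  q10 
   q7    q10  q11 
   q8    q11   q1 
   q9    q12  q13 
   q10   q13  q14 
   q11   q14   q3 
   q12   q12  q12 
   q13   q12  q15 
   q14   q15   q6 
 * q15   q12   q9 
(> = start, * = accepting)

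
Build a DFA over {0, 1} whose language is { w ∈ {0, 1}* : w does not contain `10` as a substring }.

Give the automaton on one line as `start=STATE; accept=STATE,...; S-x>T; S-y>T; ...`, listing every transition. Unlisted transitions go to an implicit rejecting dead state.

This is the complement of 'contains `10`'. Use the same substring-matching states — S0 through S2 holding how much of `10` has just been matched — but flip the accepting set: everything except the trap S2 accepts.
        0   1  
>* S0   S0  S1 
 * S1   S2  S1 
   S2   S2  S2 
(> = start, * = accepting)

start=S0; accept=S0,S1; S0-0>S0; S0-1>S1; S1-0>S2; S1-1>S1; S2-0>S2; S2-1>S2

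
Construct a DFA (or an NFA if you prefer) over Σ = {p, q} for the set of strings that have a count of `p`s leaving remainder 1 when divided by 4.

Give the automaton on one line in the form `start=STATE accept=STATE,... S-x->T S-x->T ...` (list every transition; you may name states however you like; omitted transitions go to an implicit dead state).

start=s0 accept=s1 s0-p->s1 s0-q->s0 s1-p->s2 s1-q->s1 s2-p->s3 s2-q->s2 s3-p->s0 s3-q->s3

Keep the running count of `p`s modulo 4: each `p` advances along the cycle s0 → s1 → s2 → s3 → s0 while other symbols loop. Accept at s1.
With 4 states:
        p   q  
>  s0   s1  s0 
 * s1   s2  s1 
   s2   s3  s2 
   s3   s0  s3 
(> = start, * = accepting)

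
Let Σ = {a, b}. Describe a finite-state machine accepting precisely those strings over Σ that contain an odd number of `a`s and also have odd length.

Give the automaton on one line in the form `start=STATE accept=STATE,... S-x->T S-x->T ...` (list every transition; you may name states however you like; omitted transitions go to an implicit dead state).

start=q0 accept=q1 q0-a->q1 q0-b->q2 q1-a->q0 q1-b->q3 q2-a->q3 q2-b->q0 q3-a->q2 q3-b->q1

Build one automaton per condition and run them in lockstep. One (2 states) tracks the count of `a`s modulo 2; the other (2 states) tracks the input length modulo 2. Each combined state is a pair, one component from each; accept when both components accept.
4 states suffice.
        a   b  
>  q0   q1  q2 
 * q1   q0  q3 
   q2   q3  q0 
   q3   q2  q1 
(> = start, * = accepting)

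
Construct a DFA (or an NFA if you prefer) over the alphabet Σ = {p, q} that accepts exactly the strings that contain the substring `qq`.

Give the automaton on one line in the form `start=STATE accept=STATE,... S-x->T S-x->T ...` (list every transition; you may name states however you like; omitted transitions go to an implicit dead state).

Track how much of `qq` has been matched so far: state A is no progress, C is the absorbing accept state reached once `qq` has occurred. Intermediate states record partial matches; on a mismatch, fall back to the longest reusable overlap.
       p  q 
>  A   A  B 
   B   A  C 
 * C   C  C 
(> = start, * = accepting)

start=A accept=C A-p->A A-q->B B-p->A B-q->C C-p->C C-q->C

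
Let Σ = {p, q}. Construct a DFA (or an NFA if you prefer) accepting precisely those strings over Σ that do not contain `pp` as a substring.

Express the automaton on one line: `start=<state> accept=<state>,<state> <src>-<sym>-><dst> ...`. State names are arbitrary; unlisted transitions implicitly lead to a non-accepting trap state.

start=s0 accept=s0,s1 s0-p->s1 s0-q->s0 s1-p->s2 s1-q->s0 s2-p->s2 s2-q->s2

This is the complement of 'contains `pp`'. Use the same substring-matching states — s0 through s2 holding how much of `pp` has just been matched — but flip the accepting set: everything except the trap s2 accepts.
3 states suffice.
        p   q  
>* s0   s1  s0 
 * s1   s2  s0 
   s2   s2  s2 
(> = start, * = accepting)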